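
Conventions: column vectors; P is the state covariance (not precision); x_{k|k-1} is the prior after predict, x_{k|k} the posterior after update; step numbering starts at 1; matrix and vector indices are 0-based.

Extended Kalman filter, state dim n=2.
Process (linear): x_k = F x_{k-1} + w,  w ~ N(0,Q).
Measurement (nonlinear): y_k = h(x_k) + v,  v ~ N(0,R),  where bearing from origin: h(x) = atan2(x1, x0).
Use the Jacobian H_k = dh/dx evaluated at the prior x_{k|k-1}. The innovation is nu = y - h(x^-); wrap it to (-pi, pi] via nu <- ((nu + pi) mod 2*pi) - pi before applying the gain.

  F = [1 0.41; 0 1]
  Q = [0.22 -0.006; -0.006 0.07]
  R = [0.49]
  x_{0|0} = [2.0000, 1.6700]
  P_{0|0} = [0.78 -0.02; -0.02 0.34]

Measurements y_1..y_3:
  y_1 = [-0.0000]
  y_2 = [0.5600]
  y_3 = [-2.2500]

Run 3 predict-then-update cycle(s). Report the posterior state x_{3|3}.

step 1: x^-=[2.6847, 1.6700]  P^-=[1.0408 0.1134; 0.1134 0.4100]  H_jac=[-0.1671 0.2686]  S=[0.5384]  K=[-0.2663; 0.1693]  nu=[-0.5565]  x^+=[2.8329, 1.5758]  P^+=[1.0026 0.1377; 0.1377 0.3946]
step 2: x^-=[3.4790, 1.5758]  P^-=[1.4018 0.2935; 0.2935 0.4646]  H_jac=[-0.1080 0.2385]  S=[0.5177]  K=[-0.1573; 0.1528]  nu=[0.1347]  x^+=[3.4578, 1.5964]  P^+=[1.3890 0.3059; 0.3059 0.4525]
step 3: x^-=[4.1123, 1.5964]  P^-=[1.9359 0.4854; 0.4854 0.5225]  H_jac=[-0.0820 0.2113]  S=[0.5095]  K=[-0.1104; 0.1385]  nu=[-2.6203]  x^+=[4.4015, 1.2333]  P^+=[1.9297 0.4932; 0.4932 0.5127]

x_post = [4.4015, 1.2333]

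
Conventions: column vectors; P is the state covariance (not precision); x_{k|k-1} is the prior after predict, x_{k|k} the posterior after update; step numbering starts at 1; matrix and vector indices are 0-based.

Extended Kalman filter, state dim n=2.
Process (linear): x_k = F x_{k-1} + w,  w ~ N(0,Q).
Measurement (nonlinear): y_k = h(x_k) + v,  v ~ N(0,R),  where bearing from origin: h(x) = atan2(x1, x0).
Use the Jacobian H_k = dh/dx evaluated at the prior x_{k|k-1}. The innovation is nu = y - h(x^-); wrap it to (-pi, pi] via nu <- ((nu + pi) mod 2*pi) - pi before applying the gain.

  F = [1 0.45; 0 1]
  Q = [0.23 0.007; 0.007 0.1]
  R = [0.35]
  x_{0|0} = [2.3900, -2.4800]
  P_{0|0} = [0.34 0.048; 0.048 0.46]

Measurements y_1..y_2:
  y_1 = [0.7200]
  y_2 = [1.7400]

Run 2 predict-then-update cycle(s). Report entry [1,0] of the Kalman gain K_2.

step 1: x^-=[1.2740, -2.4800]  P^-=[0.7064 0.2620; 0.2620 0.5600]  H_jac=[0.3190 0.1639]  S=[0.4643]  K=[0.5778; 0.3777]  nu=[1.8162]  x^+=[2.3234, -1.7941]  P^+=[0.5513 0.1607; 0.1607 0.4938]
step 2: x^-=[1.5161, -1.7941]  P^-=[1.0259 0.3899; 0.3899 0.5938]  H_jac=[0.3252 0.2748]  S=[0.5730]  K=[0.7692; 0.5060]  nu=[2.6092]  x^+=[3.5230, -0.4738]  P^+=[0.6869 0.1668; 0.1668 0.4471]

K[1,0] = 0.5060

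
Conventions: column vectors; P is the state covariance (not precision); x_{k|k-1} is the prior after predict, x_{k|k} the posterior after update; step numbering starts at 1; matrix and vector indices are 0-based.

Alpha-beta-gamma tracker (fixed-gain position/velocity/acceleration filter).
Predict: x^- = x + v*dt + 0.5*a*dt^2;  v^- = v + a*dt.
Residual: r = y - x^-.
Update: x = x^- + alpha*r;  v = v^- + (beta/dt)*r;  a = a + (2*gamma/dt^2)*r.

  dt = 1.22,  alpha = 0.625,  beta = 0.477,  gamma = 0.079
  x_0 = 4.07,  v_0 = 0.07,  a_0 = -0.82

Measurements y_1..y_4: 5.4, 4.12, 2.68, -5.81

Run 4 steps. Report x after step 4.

x_post = -3.5428

step 1: x_pred=3.5452  r=1.8548  x^+=4.7044  v^+=-0.2052  a^+=-0.6231
step 2: x_pred=3.9904  r=0.1296  x^+=4.0714  v^+=-0.9147  a^+=-0.6093
step 3: x_pred=2.5020  r=0.1780  x^+=2.6132  v^+=-1.5885  a^+=-0.5904
step 4: x_pred=0.2359  r=-6.0459  x^+=-3.5428  v^+=-4.6727  a^+=-1.2322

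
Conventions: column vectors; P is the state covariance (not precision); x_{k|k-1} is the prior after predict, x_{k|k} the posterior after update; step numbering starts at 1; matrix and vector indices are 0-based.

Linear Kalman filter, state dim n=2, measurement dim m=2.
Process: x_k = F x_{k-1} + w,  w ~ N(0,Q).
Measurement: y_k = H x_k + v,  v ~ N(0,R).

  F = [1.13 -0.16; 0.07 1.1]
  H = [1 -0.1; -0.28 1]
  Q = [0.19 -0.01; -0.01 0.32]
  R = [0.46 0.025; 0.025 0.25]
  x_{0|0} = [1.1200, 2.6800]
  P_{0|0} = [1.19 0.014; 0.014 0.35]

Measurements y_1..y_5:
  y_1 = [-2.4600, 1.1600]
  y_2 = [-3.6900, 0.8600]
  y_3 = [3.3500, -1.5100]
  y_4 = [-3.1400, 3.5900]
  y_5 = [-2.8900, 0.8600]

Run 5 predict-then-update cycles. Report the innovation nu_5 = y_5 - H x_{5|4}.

innov = [-0.6753, -1.6902]

step 1: x^-=[0.8368, 3.0264]  P^-=[1.7134 0.0398; 0.0398 0.7515]  S=[2.1730 -0.4890; -0.4890 1.1135]  K=[0.7743 -0.0551; 0.1480 0.7298]  nu=[-2.9942, -1.6321]  x^+=[-1.3916, 1.3922]  P^+=[0.3656 0.1079; 0.1079 0.2164]
step 2: x^-=[-1.7953, 1.4340]  P^-=[0.6233 0.1138; 0.1138 0.6002]  S=[1.0666 -0.0926; -0.0926 0.8354]  K=[0.5730 -0.0092; 0.1105 0.6926]  nu=[-1.7513, -1.0767]  x^+=[-2.7888, 0.4947]  P^+=[0.2722 0.0882; 0.0882 0.2006]
step 3: x^-=[-3.2305, 0.3489]  P^-=[0.5107 0.0849; 0.0849 0.5777]  S=[0.9595 -0.0885; -0.0885 0.8202]  K=[0.5221 -0.0145; 0.0915 0.6852]  nu=[6.6154, -2.7635]  x^+=[0.2635, -0.9395]  P^+=[0.2477 0.0788; 0.0788 0.1956]
step 4: x^-=[0.4480, -1.0150]  P^-=[0.4828 0.0722; 0.0722 0.5701]  S=[0.9340 -0.0930; -0.0930 0.8175]  K=[0.5072 -0.0194; 0.0842 0.6822]  nu=[-3.6896, 4.7305]  x^+=[-1.5150, 1.9015]  P^+=[0.2403 0.0751; 0.0751 0.1937]
step 5: x^-=[-2.0161, 1.9856]  P^-=[0.4747 0.0675; 0.0675 0.5671]  S=[0.9269 -0.0953; -0.0953 0.8165]  K=[0.5027 -0.0215; 0.0816 0.6809]  nu=[-0.6753, -1.6902]  x^+=[-2.3192, 0.7797]  P^+=[0.2381 0.0739; 0.0739 0.1929]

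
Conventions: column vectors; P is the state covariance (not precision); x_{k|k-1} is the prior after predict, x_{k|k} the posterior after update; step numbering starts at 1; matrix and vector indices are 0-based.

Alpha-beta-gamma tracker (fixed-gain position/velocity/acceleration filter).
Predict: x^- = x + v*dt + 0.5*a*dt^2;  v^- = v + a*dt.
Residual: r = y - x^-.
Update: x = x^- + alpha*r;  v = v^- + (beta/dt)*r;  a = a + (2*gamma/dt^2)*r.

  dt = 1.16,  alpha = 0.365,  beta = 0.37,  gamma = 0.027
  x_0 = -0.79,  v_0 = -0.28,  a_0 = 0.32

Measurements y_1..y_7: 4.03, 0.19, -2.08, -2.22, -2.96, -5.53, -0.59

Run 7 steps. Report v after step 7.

v_post = -0.3791

step 1: x_pred=-0.8995  r=4.9295  x^+=0.8998  v^+=1.6635  a^+=0.5178
step 2: x_pred=3.1779  r=-2.9879  x^+=2.0873  v^+=1.3112  a^+=0.3979
step 3: x_pred=3.8760  r=-5.9560  x^+=1.7021  v^+=-0.1270  a^+=0.1589
step 4: x_pred=1.6617  r=-3.8817  x^+=0.2449  v^+=-1.1808  a^+=0.0031
step 5: x_pred=-1.1227  r=-1.8373  x^+=-1.7933  v^+=-1.7632  a^+=-0.0706
step 6: x_pred=-3.8861  r=-1.6439  x^+=-4.4861  v^+=-2.3694  a^+=-0.1366
step 7: x_pred=-7.3265  r=6.7365  x^+=-4.8677  v^+=-0.3791  a^+=0.1338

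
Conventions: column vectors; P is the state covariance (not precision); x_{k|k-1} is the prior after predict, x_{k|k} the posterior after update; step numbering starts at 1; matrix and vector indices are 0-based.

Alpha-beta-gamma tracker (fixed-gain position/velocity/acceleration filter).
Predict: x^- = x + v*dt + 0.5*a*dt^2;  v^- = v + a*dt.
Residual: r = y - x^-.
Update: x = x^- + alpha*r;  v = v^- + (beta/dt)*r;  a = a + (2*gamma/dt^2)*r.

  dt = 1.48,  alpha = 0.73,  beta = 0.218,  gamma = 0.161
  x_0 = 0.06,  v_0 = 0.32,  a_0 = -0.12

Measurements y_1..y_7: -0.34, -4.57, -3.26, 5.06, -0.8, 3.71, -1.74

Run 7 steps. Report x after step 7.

x_post = 0.8704

step 1: x_pred=0.4022  r=-0.7422  x^+=-0.1396  v^+=0.0331  a^+=-0.2291
step 2: x_pred=-0.3416  r=-4.2284  x^+=-3.4283  v^+=-0.9288  a^+=-0.8507
step 3: x_pred=-5.7347  r=2.4747  x^+=-3.9282  v^+=-1.8234  a^+=-0.4869
step 4: x_pred=-7.1600  r=12.2200  x^+=1.7606  v^+=-0.7440  a^+=1.3095
step 5: x_pred=2.0936  r=-2.8936  x^+=-0.0187  v^+=0.7678  a^+=0.8841
step 6: x_pred=2.0859  r=1.6241  x^+=3.2715  v^+=2.3155  a^+=1.1229
step 7: x_pred=7.9282  r=-9.6682  x^+=0.8704  v^+=2.5533  a^+=-0.2984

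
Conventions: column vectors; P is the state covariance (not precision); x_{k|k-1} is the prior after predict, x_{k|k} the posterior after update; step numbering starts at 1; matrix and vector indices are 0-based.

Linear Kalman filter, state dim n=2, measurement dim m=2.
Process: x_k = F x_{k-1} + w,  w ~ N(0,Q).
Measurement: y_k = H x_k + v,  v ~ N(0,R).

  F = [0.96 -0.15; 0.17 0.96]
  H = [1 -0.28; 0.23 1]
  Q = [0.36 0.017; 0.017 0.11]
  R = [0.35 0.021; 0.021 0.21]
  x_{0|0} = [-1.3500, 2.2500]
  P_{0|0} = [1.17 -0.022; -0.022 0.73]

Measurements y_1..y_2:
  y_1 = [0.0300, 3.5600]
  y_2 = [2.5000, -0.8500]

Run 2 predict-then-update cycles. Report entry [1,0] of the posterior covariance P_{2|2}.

step 1: x^-=[-1.6335, 1.9305]  P^-=[1.4610 0.0831; 0.0831 0.8094]  S=[1.8279 0.2082; 0.2082 1.1349]  K=[0.7604 0.2299; -0.1651 0.7603]  nu=[2.2040, 2.0052]  x^+=[0.5033, 3.0912]  P^+=[0.2715 0.0018; 0.0018 0.1558]
step 2: x^-=[0.0195, 3.0531]  P^-=[0.6132 0.0405; 0.0405 0.2620]  S=[0.9610 0.1265; 0.1265 0.5231]  K=[0.5996 0.2019; -0.1059 0.5443]  nu=[3.3354, -3.9076]  x^+=[1.2304, 0.5730]  P^+=[0.2156 0.0054; 0.0054 0.1108]

P_post[1,0] = 0.0054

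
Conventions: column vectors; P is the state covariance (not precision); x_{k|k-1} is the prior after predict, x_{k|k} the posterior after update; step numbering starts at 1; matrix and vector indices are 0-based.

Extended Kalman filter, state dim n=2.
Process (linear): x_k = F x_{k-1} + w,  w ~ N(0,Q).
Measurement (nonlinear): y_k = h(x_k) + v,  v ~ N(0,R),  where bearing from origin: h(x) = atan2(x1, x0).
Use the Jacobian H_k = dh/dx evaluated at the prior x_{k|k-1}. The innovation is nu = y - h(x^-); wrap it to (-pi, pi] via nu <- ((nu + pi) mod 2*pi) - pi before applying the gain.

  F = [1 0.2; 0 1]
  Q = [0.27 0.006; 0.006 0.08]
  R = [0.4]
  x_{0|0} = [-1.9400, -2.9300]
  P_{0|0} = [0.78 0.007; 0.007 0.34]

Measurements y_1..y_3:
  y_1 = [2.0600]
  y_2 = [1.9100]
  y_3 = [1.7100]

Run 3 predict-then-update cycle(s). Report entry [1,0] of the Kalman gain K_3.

K[1,0] = -0.1603

step 1: x^-=[-2.5260, -2.9300]  P^-=[1.0664 0.0810; 0.0810 0.4200]  H_jac=[0.1958 -0.1688]  S=[0.4475]  K=[0.4360; -0.1230]  nu=[-1.9409]  x^+=[-3.3723, -2.6913]  P^+=[0.9813 0.1050; 0.1050 0.4132]
step 2: x^-=[-3.9105, -2.6913]  P^-=[1.3099 0.1936; 0.1936 0.4932]  H_jac=[0.1194 -0.1735]  S=[0.4255]  K=[0.2887; -0.1468]  nu=[-1.8344]  x^+=[-4.4400, -2.4220]  P^+=[1.2744 0.2117; 0.2117 0.4841]
step 3: x^-=[-4.9244, -2.4220]  P^-=[1.6484 0.3145; 0.3145 0.5641]  H_jac=[0.0804 -0.1635]  S=[0.4175]  K=[0.1944; -0.1603]  nu=[-1.8887]  x^+=[-5.2916, -2.1192]  P^+=[1.6327 0.3275; 0.3275 0.5533]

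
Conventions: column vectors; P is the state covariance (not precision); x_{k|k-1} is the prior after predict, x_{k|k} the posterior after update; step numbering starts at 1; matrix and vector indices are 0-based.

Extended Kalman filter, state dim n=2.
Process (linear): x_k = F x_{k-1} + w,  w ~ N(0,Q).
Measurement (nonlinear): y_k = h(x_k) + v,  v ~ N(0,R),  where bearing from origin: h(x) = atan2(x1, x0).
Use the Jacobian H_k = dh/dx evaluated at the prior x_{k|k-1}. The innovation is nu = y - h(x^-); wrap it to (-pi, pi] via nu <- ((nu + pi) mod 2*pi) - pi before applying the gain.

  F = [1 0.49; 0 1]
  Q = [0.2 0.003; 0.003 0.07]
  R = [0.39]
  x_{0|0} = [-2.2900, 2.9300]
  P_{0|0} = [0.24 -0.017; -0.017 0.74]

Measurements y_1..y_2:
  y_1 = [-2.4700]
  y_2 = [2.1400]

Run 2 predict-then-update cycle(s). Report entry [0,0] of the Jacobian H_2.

step 1: x^-=[-0.8543, 2.9300]  P^-=[0.6010 0.3486; 0.3486 0.8100]  H_jac=[-0.3146 -0.0917]  S=[0.4764]  K=[-0.4640; -0.3861]  nu=[1.9587]  x^+=[-1.7630, 2.1737]  P^+=[0.4985 0.2633; 0.2633 0.7390]
step 2: x^-=[-0.6979, 2.1737]  P^-=[1.1339 0.6284; 0.6284 0.8090]  H_jac=[-0.4170 -0.1339]  S=[0.6719]  K=[-0.8290; -0.5512]  nu=[0.2585]  x^+=[-0.9122, 2.0312]  P^+=[0.6721 0.3213; 0.3213 0.6048]

H_jac[0,0] = -0.4170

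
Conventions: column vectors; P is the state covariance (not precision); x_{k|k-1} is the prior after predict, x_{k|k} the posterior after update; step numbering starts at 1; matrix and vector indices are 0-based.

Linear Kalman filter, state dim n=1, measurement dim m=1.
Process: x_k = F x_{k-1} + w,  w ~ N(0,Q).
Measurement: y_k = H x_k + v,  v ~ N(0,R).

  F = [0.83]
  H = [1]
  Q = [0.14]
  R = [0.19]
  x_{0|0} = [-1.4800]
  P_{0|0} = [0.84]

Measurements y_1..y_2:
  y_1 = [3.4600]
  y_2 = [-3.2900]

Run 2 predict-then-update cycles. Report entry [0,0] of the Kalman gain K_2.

step 1: x^-=[-1.2284]  P^-=[0.7187]  S=[0.9087]  K=[0.7909]  nu=[4.6884]  x^+=[2.4797]  P^+=[0.1503]
step 2: x^-=[2.0581]  P^-=[0.2435]  S=[0.4335]  K=[0.5617]  nu=[-5.3481]  x^+=[-0.9461]  P^+=[0.1067]

K[0,0] = 0.5617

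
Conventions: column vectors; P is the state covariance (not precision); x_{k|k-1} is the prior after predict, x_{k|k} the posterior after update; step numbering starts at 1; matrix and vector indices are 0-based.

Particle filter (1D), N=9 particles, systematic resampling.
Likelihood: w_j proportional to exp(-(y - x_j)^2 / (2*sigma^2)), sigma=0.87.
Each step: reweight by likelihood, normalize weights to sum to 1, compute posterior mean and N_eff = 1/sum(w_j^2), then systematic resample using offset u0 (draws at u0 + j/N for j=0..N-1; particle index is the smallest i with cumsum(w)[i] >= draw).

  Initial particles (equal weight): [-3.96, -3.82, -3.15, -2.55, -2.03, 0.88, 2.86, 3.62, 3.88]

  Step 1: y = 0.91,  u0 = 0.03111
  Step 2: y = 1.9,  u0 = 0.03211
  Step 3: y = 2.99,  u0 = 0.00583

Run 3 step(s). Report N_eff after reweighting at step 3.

step 1: w=[0.0000, 0.0000, 0.0000, 0.0003, 0.0030, 0.9127, 0.0741, 0.0071, 0.0027]  mean=1.0443  Neff=1.1925  idx=[5, 5, 5, 5, 5, 5, 5, 5, 6]
step 2: w=[0.1101, 0.1101, 0.1101, 0.1101, 0.1101, 0.1101, 0.1101, 0.1101, 0.1191]  mean=1.1158  Neff=8.9942  idx=[0, 1, 2, 3, 4, 5, 6, 7, 8]
step 3: w=[0.0374, 0.0374, 0.0374, 0.0374, 0.0374, 0.0374, 0.0374, 0.0374, 0.7007]  mean=2.2673  Neff=1.9916  idx=[0, 3, 6, 8, 8, 8, 8, 8, 8]

N_eff = 1.9916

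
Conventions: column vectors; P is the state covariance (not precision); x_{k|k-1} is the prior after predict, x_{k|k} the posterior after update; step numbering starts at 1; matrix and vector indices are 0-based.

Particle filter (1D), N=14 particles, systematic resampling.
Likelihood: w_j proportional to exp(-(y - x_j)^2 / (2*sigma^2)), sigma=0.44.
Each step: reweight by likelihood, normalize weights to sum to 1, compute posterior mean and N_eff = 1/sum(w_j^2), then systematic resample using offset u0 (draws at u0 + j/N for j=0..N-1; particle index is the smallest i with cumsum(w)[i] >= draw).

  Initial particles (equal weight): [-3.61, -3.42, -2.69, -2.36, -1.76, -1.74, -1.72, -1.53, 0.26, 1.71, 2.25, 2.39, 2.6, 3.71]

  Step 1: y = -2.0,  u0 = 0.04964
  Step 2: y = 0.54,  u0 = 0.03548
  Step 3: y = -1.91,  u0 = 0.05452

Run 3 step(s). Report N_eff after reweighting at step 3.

N_eff = 13.7286

step 1: w=[0.0003, 0.0013, 0.0714, 0.1746, 0.2103, 0.2049, 0.1993, 0.1379, 0.0000, 0.0000, 0.0000, 0.0000, 0.0000, 0.0000]  mean=-1.8901  Neff=5.5394  idx=[2, 3, 3, 4, 4, 4, 5, 5, 5, 6, 6, 6, 7, 7]
step 2: w=[0.0000, 0.0000, 0.0000, 0.0260, 0.0260, 0.0260, 0.0330, 0.0330, 0.0330, 0.0417, 0.0417, 0.0417, 0.3490, 0.3490]  mean=-1.5925  Neff=3.9362  idx=[4, 6, 9, 10, 12, 12, 12, 12, 12, 13, 13, 13, 13, 13]
step 3: w=[0.0892, 0.0877, 0.0861, 0.0861, 0.0651, 0.0651, 0.0651, 0.0651, 0.0651, 0.0651, 0.0651, 0.0651, 0.0651, 0.0651]  mean=-1.6016  Neff=13.7286  idx=[0, 1, 2, 3, 3, 4, 6, 7, 8, 9, 10, 11, 12, 13]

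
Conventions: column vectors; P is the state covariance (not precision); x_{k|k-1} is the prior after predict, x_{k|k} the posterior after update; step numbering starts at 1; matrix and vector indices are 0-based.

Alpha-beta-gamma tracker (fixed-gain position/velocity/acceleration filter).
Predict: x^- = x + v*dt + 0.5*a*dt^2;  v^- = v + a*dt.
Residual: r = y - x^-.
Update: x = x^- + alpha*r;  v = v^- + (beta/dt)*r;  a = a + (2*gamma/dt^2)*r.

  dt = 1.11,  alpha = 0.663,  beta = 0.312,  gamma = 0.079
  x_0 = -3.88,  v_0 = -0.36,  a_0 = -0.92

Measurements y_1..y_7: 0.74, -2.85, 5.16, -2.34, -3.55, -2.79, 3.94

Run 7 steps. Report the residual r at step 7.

resid = 9.0432

step 1: x_pred=-4.8464  r=5.5864  x^+=-1.1426  v^+=0.1890  a^+=-0.2036
step 2: x_pred=-1.0582  r=-1.7918  x^+=-2.2462  v^+=-0.5406  a^+=-0.4334
step 3: x_pred=-3.1133  r=8.2733  x^+=2.3719  v^+=1.3038  a^+=0.6275
step 4: x_pred=4.2057  r=-6.5457  x^+=-0.1341  v^+=0.1605  a^+=-0.2119
step 5: x_pred=-0.0865  r=-3.4635  x^+=-2.3828  v^+=-1.0482  a^+=-0.6560
step 6: x_pred=-3.9505  r=1.1605  x^+=-3.1811  v^+=-1.4502  a^+=-0.5072
step 7: x_pred=-5.1032  r=9.0432  x^+=0.8924  v^+=0.5287  a^+=0.6525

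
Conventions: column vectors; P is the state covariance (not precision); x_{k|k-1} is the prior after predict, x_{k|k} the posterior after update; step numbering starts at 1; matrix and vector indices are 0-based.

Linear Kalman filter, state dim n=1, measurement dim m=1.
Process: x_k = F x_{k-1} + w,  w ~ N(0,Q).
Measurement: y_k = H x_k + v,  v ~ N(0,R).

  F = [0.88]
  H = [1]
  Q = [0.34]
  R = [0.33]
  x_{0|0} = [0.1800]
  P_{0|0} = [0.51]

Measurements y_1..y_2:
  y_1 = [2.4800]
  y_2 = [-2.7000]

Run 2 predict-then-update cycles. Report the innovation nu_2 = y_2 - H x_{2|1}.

step 1: x^-=[0.1584]  P^-=[0.7349]  S=[1.0649]  K=[0.6901]  nu=[2.3216]  x^+=[1.7606]  P^+=[0.2277]
step 2: x^-=[1.5493]  P^-=[0.5164]  S=[0.8464]  K=[0.6101]  nu=[-4.2493]  x^+=[-1.0432]  P^+=[0.2013]

innov = [-4.2493]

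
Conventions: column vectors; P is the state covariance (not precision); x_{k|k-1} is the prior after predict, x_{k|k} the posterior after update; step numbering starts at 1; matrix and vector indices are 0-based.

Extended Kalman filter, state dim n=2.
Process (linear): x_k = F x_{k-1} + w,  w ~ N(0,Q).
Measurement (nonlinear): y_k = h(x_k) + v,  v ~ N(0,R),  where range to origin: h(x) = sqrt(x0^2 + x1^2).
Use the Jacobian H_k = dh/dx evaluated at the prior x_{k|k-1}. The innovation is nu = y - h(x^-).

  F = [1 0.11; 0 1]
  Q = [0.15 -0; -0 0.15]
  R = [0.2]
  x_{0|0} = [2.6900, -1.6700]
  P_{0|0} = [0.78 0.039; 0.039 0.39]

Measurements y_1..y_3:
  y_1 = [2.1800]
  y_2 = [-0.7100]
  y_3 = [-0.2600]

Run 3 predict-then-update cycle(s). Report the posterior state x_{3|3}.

x_post = [0.2627, 0.1235]

step 1: x^-=[2.5063, -1.6700]  P^-=[0.9433 0.0819; 0.0819 0.5400]  H_jac=[0.8322 -0.5545]  S=[0.9437]  K=[0.7837; -0.2451]  nu=[-0.8317]  x^+=[1.8545, -1.4662]  P^+=[0.3637 0.2631; 0.2631 0.4833]
step 2: x^-=[1.6932, -1.4662]  P^-=[0.5774 0.3163; 0.3163 0.6333]  H_jac=[0.7560 -0.6546]  S=[0.4883]  K=[0.4699; -0.3593]  nu=[-2.9498]  x^+=[0.3071, -0.4063]  P^+=[0.4696 0.3988; 0.3988 0.5703]
step 3: x^-=[0.2624, -0.4063]  P^-=[0.7142 0.4615; 0.4615 0.7203]  H_jac=[0.5425 -0.8400]  S=[0.4979]  K=[-0.0004; -0.7124]  nu=[-0.7437]  x^+=[0.2627, 0.1235]  P^+=[0.7142 0.4614; 0.4614 0.4676]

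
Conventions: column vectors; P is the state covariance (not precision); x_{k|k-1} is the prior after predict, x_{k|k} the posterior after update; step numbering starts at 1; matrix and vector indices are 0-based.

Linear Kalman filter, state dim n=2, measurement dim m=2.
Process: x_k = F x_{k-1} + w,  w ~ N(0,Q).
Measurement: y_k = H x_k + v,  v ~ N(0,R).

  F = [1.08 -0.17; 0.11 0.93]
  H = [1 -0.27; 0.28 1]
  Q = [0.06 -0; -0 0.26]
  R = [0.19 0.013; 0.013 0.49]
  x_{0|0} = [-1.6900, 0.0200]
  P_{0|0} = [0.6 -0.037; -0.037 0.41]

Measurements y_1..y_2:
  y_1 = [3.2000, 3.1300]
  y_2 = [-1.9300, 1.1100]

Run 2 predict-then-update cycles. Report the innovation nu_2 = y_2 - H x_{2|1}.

step 1: x^-=[-1.8286, -0.1673]  P^-=[0.7853 -0.0300; -0.0300 0.6143]  S=[1.0363 0.0393; 0.0393 1.1491]  K=[0.7603 0.1392; -0.2093 0.5345]  nu=[4.9834, 3.8093]  x^+=[2.4909, 0.8257]  P^+=[0.1556 0.0345; 0.0345 0.2495]
step 2: x^-=[2.5498, 1.0419]  P^-=[0.2360 0.0131; 0.0131 0.4847]  S=[0.4543 -0.0397; -0.0397 1.0006]  K=[0.5205 0.0998; -0.2174 0.4795]  nu=[-4.1985, -0.6458]  x^+=[0.3002, 1.6449]  P^+=[0.1071 0.0257; 0.0257 0.2249]

innov = [-4.1985, -0.6458]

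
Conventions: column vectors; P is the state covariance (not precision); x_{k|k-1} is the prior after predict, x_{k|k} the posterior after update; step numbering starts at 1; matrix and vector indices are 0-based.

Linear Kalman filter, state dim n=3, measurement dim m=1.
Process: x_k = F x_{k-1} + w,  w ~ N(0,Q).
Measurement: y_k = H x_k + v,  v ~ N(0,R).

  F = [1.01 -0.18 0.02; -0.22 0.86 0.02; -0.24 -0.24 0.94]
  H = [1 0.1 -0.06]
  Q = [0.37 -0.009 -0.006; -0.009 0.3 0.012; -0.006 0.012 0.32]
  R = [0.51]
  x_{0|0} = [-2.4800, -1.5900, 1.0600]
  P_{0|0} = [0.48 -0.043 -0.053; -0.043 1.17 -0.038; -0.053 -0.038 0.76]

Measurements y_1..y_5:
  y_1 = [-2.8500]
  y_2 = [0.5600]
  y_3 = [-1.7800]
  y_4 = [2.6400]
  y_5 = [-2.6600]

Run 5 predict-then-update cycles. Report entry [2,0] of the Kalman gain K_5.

step 1: x^-=[-2.1974, -0.8006, 1.9732]  P^-=[0.9116 -0.3369 -0.0924; -0.3369 1.2043 -0.2026; -0.0924 -0.2026 1.1227]  S=[1.3839]  K=[0.6384; -0.1476; -0.1301]  nu=[-0.4541]  x^+=[-2.4873, -0.7336, 2.0323]  P^+=[0.3476 -0.2065 0.0225; -0.2065 1.1741 -0.2291; 0.0225 -0.2291 1.0993]
step 2: x^-=[-2.3395, -0.0430, 2.6834]  P^-=[0.8407 -0.4578 0.0834; -0.4578 1.2557 -0.3485; 0.0834 -0.3485 1.4484]  S=[1.2711]  K=[0.6214; -0.2449; -0.0302]  nu=[3.0648]  x^+=[-0.4349, -0.7937, 2.5909]  P^+=[0.3498 -0.2643 0.1072; -0.2643 1.1794 -0.3579; 0.1072 -0.3579 1.4472]
step 3: x^-=[-0.2446, -0.5351, 2.7303]  P^-=[0.8687 -0.5120 0.2036; -0.5120 1.2766 -0.4555; 0.2036 -0.4555 1.7695]  S=[1.2764]  K=[0.6309; -0.2797; 0.0406]  nu=[-1.3181]  x^+=[-1.0761, -0.1664, 2.6767]  P^+=[0.3607 -0.2868 0.1709; -0.2868 1.1768 -0.4410; 0.1709 -0.4410 1.7674]
step 4: x^-=[-1.0034, 0.1471, 2.8143]  P^-=[0.8911 -0.5343 0.2859; -0.5343 1.2803 -0.5251; 0.2859 -0.5251 2.0591]  S=[1.2864]  K=[0.6378; -0.2913; 0.0854]  nu=[3.7975]  x^+=[1.4187, -0.9592, 3.1386]  P^+=[0.3678 -0.2953 0.2158; -0.2953 1.1711 -0.4931; 0.2158 -0.4931 2.0497]
step 5: x^-=[1.6684, -1.0743, 2.8400]  P^-=[0.9036 -0.5427 0.3425; -0.5427 1.2777 -0.5683; 0.3425 -0.5683 2.3108]  S=[1.2918]  K=[0.6415; -0.2948; 0.1138]  nu=[-4.0505]  x^+=[-0.9301, 0.1197, 2.3791]  P^+=[0.3719 -0.2984 0.2482; -0.2984 1.1654 -0.5250; 0.2482 -0.5250 2.2941]

K[2,0] = 0.1138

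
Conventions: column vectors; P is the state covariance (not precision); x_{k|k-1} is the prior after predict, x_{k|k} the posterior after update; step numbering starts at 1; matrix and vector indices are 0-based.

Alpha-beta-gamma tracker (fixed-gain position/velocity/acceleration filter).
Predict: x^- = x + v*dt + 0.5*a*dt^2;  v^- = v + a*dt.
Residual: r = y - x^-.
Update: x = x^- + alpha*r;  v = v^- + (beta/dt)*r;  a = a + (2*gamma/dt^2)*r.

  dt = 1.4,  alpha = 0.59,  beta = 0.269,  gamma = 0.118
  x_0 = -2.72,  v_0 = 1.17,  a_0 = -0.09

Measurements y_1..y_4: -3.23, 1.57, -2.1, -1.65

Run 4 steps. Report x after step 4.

x_post = -1.2453

step 1: x_pred=-1.1702  r=-2.0598  x^+=-2.3855  v^+=0.6482  a^+=-0.3380
step 2: x_pred=-1.8092  r=3.3792  x^+=0.1845  v^+=0.8243  a^+=0.0689
step 3: x_pred=1.4060  r=-3.5060  x^+=-0.6625  v^+=0.2471  a^+=-0.3533
step 4: x_pred=-0.6629  r=-0.9871  x^+=-1.2453  v^+=-0.4372  a^+=-0.4721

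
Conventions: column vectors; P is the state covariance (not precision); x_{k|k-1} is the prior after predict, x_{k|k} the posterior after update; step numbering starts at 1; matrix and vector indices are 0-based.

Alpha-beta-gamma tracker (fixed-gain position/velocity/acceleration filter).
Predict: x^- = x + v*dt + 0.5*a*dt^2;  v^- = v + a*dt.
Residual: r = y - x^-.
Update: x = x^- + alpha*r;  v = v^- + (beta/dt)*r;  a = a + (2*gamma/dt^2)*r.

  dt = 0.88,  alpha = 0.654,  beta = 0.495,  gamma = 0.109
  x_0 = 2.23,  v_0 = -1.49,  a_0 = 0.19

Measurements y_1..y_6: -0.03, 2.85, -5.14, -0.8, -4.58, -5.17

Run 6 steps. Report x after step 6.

x_post = -5.2643

step 1: x_pred=0.9924  r=-1.0224  x^+=0.3237  v^+=-1.8979  a^+=-0.0978
step 2: x_pred=-1.3843  r=4.2343  x^+=1.3849  v^+=0.3978  a^+=1.0942
step 3: x_pred=2.1587  r=-7.2987  x^+=-2.6147  v^+=-2.7448  a^+=-0.9605
step 4: x_pred=-5.4020  r=4.6020  x^+=-2.3923  v^+=-1.0014  a^+=0.3350
step 5: x_pred=-3.1438  r=-1.4362  x^+=-4.0831  v^+=-1.5144  a^+=-0.0693
step 6: x_pred=-5.4426  r=0.2726  x^+=-5.2643  v^+=-1.4221  a^+=0.0075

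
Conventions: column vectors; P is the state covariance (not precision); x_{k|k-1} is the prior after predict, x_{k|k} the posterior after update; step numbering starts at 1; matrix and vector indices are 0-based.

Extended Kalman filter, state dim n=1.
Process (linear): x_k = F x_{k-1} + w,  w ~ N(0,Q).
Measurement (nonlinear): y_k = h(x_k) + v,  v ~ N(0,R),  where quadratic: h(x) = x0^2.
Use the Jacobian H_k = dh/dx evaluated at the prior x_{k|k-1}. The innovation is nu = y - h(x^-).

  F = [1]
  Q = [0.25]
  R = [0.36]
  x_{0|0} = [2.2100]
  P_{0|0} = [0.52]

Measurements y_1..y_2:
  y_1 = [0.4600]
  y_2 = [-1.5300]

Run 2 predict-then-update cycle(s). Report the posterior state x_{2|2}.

x_post = [0.2195]

step 1: x^-=[2.2100]  P^-=[0.7700]  H_jac=[4.4200]  S=[15.4030]  K=[0.2210]  nu=[-4.4241]  x^+=[1.2325]  P^+=[0.0180]
step 2: x^-=[1.2325]  P^-=[0.2680]  H_jac=[2.4649]  S=[1.9883]  K=[0.3322]  nu=[-3.0490]  x^+=[0.2195]  P^+=[0.0485]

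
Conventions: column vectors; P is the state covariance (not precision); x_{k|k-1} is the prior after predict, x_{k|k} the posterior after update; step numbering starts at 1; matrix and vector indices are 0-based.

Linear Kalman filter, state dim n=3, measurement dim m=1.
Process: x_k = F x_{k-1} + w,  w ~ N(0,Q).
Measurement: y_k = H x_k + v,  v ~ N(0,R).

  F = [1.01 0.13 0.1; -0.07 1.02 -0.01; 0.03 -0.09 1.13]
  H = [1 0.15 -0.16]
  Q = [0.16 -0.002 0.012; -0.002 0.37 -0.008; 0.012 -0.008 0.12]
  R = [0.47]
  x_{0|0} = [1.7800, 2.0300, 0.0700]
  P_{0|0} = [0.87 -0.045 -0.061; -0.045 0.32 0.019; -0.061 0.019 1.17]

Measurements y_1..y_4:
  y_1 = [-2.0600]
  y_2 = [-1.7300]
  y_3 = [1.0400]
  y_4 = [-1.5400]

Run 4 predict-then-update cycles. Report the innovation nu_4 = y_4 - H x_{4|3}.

innov = [-2.0275]

step 1: x^-=[2.0687, 1.9453, -0.0502]  P^-=[1.0410 -0.0652 0.1036; -0.0652 0.7133 -0.0273; 0.1036 -0.0273 1.6096]  S=[1.5168]  K=[0.6689; 0.0304; -0.1042]  nu=[-4.4285]  x^+=[-0.8936, 1.8106, 0.4113]  P^+=[0.3623 -0.0961 0.2093; -0.0961 0.7119 -0.0225; 0.2093 -0.0225 1.5931]
step 2: x^-=[-0.6260, 1.9053, 0.2750]  P^-=[0.5740 -0.0388 0.4394; -0.0388 1.1270 -0.1383; 0.4394 -0.1383 2.1796]  S=[0.9795]  K=[0.5083; 0.1556; 0.0714]  nu=[-1.3458]  x^+=[-1.3100, 1.6959, 0.1789]  P^+=[0.3209 -0.1162 0.4039; -0.1162 1.1033 -0.1491; 0.4039 -0.1491 2.1746]
step 3: x^-=[-1.0847, 1.8197, 0.0103]  P^-=[0.5750 -0.0212 0.7062; -0.0212 1.5399 -0.3429; 0.7062 -0.3429 2.9644]  S=[0.9396]  K=[0.4883; 0.2817; 0.1921]  nu=[1.8534]  x^+=[-0.1798, 2.3418, 0.3663]  P^+=[0.3509 -0.1504 0.6181; -0.1504 1.4653 -0.3938; 0.6181 -0.3938 2.9297]
step 4: x^-=[0.1595, 2.3976, 0.1978]  P^-=[0.6472 -0.0392 1.0026; -0.0392 1.9269 -0.6852; 1.0026 -0.6852 3.9959]  S=[0.9631]  K=[0.4993; 0.3732; 0.2705]  nu=[-2.0275]  x^+=[-0.8528, 1.6409, -0.3506]  P^+=[0.4071 -0.2187 0.8726; -0.2187 1.7928 -0.7824; 0.8726 -0.7824 3.9254]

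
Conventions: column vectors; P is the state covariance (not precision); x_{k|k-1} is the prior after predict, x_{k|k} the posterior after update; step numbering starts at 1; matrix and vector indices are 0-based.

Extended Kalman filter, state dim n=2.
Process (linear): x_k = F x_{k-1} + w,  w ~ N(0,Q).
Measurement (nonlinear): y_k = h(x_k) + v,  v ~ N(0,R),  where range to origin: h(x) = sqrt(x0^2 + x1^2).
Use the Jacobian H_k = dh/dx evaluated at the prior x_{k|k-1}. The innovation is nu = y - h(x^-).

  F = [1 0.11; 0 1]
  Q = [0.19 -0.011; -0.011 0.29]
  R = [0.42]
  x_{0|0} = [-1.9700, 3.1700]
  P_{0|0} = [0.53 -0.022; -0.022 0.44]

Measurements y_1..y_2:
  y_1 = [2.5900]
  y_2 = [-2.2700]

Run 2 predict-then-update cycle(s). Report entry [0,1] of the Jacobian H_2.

step 1: x^-=[-1.6213, 3.1700]  P^-=[0.7205 0.0154; 0.0154 0.7300]  H_jac=[-0.4554 0.8903]  S=[1.1355]  K=[-0.2768; 0.5662]  nu=[-0.9705]  x^+=[-1.3526, 2.6205]  P^+=[0.6335 0.1934; 0.1934 0.3660]
step 2: x^-=[-1.0644, 2.6205]  P^-=[0.8704 0.2226; 0.2226 0.6560]  H_jac=[-0.3763 0.9265]  S=[0.9511]  K=[-0.1275; 0.5509]  nu=[-5.0984]  x^+=[-0.4143, -0.1883]  P^+=[0.8550 0.2895; 0.2895 0.3673]

H_jac[0,1] = 0.9265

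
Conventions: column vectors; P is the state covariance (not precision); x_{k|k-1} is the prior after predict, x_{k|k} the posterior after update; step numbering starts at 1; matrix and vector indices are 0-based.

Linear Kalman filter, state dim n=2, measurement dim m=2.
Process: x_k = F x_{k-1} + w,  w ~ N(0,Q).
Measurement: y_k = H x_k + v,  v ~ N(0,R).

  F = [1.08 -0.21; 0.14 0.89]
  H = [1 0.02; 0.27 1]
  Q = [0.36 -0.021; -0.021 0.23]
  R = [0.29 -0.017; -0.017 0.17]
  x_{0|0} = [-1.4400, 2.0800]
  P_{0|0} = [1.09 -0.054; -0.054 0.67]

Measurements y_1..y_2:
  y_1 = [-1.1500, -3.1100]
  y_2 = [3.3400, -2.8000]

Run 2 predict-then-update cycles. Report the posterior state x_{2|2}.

step 1: x^-=[-1.9920, 1.6496]  P^-=[1.6854 -0.0317; -0.0317 0.7686]  S=[1.9745 0.4215; 0.4215 1.0443]  K=[0.8391 0.0667; -0.1791 0.8001]  nu=[0.8090, -4.2218]  x^+=[-1.5947, -1.8730]  P^+=[0.2436 -0.0687; -0.0687 0.1576]
step 2: x^-=[-1.3290, -1.8902]  P^-=[0.6822 -0.0776; -0.0776 0.3425]  S=[0.9692 0.0960; 0.0960 0.5203]  K=[0.6947 0.0766; -0.1367 0.6432]  nu=[4.7068, -0.5510]  x^+=[1.8984, -2.8881]  P^+=[0.2012 -0.0531; -0.0531 0.1260]

x_post = [1.8984, -2.8881]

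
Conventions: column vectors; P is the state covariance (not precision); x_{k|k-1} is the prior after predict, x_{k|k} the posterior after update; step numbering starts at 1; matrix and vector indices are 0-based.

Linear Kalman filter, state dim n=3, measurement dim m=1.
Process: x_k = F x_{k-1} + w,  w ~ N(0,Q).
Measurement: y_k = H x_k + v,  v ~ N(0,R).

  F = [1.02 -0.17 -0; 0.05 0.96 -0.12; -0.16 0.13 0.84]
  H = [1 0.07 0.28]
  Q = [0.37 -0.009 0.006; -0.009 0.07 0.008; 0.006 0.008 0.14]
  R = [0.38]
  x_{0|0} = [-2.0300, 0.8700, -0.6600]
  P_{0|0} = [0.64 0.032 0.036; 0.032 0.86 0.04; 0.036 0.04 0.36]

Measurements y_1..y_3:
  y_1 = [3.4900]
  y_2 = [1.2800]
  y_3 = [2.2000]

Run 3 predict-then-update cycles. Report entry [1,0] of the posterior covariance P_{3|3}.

step 1: x^-=[-2.2185, 0.8129, -0.1165]  P^-=[1.0496 -0.0892 -0.0872; -0.0892 0.8628 0.1030; -0.0872 0.1030 0.4227]  S=[1.4097]  K=[0.7228; 0.0000; 0.0272]  nu=[5.6842]  x^+=[1.8902, 0.8129, 0.0381]  P^+=[0.3131 -0.0892 -0.1149; -0.0892 0.8628 0.1030; -0.1149 0.1030 0.4216]
step 2: x^-=[1.7898, 0.8703, -0.1647]  P^-=[0.7516 -0.2043 -0.1916; -0.2043 0.8411 0.1583; -0.1916 0.1583 0.5172]  S=[1.0466]  K=[0.6532; -0.0966; -0.0341]  nu=[-0.5246]  x^+=[1.4471, 0.9210, -0.1468]  P^+=[0.3050 -0.1382 -0.1683; -0.1382 0.8313 0.1548; -0.1683 0.1548 0.5160]
step 3: x^-=[1.3195, 0.9742, -0.2351]  P^-=[0.7593 -0.2396 -0.2505; -0.2396 0.7974 0.1898; -0.2505 0.1898 0.6107]  S=[1.0247]  K=[0.6562; -0.1275; -0.0646]  nu=[0.8782]  x^+=[1.8957, 0.8622, -0.2919]  P^+=[0.3181 -0.1539 -0.2071; -0.1539 0.7807 0.1813; -0.2071 0.1813 0.6064]

P_post[1,0] = -0.1539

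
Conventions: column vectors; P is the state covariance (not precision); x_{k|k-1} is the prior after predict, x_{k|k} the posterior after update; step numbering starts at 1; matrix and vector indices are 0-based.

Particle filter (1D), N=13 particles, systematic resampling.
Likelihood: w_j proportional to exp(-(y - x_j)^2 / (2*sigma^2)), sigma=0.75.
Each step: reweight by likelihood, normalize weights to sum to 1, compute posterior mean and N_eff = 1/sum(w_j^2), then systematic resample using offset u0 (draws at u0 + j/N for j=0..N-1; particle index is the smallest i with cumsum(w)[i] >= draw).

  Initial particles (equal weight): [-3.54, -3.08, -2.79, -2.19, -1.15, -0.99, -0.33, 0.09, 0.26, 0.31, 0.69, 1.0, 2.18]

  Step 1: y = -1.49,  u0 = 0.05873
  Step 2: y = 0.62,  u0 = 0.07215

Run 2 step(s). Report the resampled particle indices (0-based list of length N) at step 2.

step 1: w=[0.0073, 0.0325, 0.0684, 0.1988, 0.2773, 0.2461, 0.0929, 0.0334, 0.0202, 0.0173, 0.0045, 0.0012, 0.0000]  mean=-1.3276  Neff=5.1742  idx=[2, 3, 3, 3, 4, 4, 4, 5, 5, 5, 5, 6, 9]
step 2: w=[0.0000, 0.0005, 0.0005, 0.0005, 0.0316, 0.0316, 0.0316, 0.0511, 0.0511, 0.0511, 0.0511, 0.2295, 0.4699]  mean=-0.2445  Neff=3.4853  idx=[6, 8, 9, 11, 11, 11, 12, 12, 12, 12, 12, 12, 12]

resampled_idx = [6, 8, 9, 11, 11, 11, 12, 12, 12, 12, 12, 12, 12]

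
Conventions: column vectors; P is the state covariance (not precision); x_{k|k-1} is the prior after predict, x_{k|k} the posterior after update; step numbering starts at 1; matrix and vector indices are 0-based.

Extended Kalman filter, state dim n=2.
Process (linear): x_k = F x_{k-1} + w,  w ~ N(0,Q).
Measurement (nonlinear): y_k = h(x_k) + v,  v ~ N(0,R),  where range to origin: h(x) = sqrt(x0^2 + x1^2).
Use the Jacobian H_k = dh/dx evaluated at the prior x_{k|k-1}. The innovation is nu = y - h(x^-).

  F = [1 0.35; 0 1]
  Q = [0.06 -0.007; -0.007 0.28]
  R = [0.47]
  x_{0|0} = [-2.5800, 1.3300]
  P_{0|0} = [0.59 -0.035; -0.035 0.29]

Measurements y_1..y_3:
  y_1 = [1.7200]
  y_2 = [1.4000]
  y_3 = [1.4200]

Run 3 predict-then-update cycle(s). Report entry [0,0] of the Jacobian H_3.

H_jac[0,0] = -0.6337

step 1: x^-=[-2.1145, 1.3300]  P^-=[0.6610 0.0595; 0.0595 0.5700]  H_jac=[-0.8465 0.5324]  S=[1.0516]  K=[-0.5020; 0.2407]  nu=[-0.7780]  x^+=[-1.7240, 1.1427]  P^+=[0.3961 0.1866; 0.1866 0.5091]
step 2: x^-=[-1.3240, 1.1427]  P^-=[0.6490 0.3577; 0.3577 0.7891]  H_jac=[-0.7570 0.6534]  S=[0.8249]  K=[-0.3123; 0.2967]  nu=[-0.3490]  x^+=[-1.2150, 1.0392]  P^+=[0.5686 0.4342; 0.4342 0.7165]
step 3: x^-=[-0.8513, 1.0392]  P^-=[1.0203 0.6779; 0.6779 0.9965]  H_jac=[-0.6337 0.7736]  S=[0.8114]  K=[-0.1505; 0.4206]  nu=[0.0766]  x^+=[-0.8629, 1.0714]  P^+=[1.0019 0.7293; 0.7293 0.8530]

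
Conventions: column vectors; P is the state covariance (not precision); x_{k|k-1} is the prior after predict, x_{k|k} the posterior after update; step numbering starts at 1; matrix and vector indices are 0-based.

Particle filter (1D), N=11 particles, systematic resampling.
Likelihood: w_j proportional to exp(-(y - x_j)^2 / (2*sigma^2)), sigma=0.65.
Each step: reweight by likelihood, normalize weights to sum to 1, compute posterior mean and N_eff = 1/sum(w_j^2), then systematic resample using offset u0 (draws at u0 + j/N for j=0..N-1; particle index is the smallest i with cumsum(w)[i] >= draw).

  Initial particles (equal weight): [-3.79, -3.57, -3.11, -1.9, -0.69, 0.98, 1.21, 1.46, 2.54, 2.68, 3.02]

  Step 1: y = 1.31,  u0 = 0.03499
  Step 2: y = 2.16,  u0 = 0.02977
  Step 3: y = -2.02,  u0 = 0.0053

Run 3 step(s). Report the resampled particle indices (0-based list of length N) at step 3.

step 1: w=[0.0000, 0.0000, 0.0000, 0.0000, 0.0028, 0.2785, 0.3131, 0.3085, 0.0529, 0.0344, 0.0100]  mean=1.3566  Neff=3.6390  idx=[5, 5, 5, 6, 6, 6, 6, 7, 7, 7, 8]
step 2: w=[0.0430, 0.0430, 0.0430, 0.0768, 0.0768, 0.0768, 0.0768, 0.1251, 0.1251, 0.1251, 0.1884]  mean=1.5247  Neff=8.9606  idx=[0, 2, 4, 5, 6, 7, 8, 8, 9, 10, 10]
step 3: w=[0.3772, 0.3772, 0.0692, 0.0692, 0.0692, 0.0095, 0.0095, 0.0095, 0.0095, 0.0000, 0.0000]  mean=1.0460  Neff=3.3415  idx=[0, 0, 0, 0, 0, 1, 1, 1, 1, 2, 4]

resampled_idx = [0, 0, 0, 0, 0, 1, 1, 1, 1, 2, 4]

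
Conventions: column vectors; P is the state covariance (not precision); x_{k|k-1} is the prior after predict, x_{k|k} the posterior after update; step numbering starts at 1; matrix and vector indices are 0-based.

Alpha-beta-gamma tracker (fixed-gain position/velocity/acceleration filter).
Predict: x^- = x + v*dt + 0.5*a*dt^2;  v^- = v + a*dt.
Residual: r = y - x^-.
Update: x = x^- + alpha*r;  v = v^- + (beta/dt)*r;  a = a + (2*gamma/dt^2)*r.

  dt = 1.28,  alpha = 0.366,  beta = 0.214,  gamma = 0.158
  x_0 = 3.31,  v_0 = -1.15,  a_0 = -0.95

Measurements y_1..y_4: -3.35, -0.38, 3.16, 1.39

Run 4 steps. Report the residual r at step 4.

resid = 9.2230

step 1: x_pred=1.0598  r=-4.4098  x^+=-0.5542  v^+=-3.1033  a^+=-1.8005
step 2: x_pred=-6.0014  r=5.6214  x^+=-3.9439  v^+=-4.4681  a^+=-0.7163
step 3: x_pred=-10.2499  r=13.4099  x^+=-5.3419  v^+=-3.1430  a^+=1.8701
step 4: x_pred=-7.8330  r=9.2230  x^+=-4.4574  v^+=0.7926  a^+=3.6489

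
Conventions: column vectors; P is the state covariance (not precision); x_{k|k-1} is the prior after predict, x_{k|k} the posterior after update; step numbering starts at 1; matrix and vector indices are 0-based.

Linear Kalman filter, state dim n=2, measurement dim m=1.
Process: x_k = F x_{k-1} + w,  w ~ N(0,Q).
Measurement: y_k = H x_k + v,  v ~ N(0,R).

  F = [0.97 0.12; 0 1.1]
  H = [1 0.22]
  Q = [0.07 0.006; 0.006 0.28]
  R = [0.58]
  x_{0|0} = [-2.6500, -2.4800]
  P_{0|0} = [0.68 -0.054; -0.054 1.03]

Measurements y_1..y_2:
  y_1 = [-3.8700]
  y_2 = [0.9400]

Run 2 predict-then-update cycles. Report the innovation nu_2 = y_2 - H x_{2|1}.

step 1: x^-=[-2.8681, -2.7280]  P^-=[0.7121 0.0843; 0.0843 1.5263]  S=[1.4031]  K=[0.5207; 0.2994]  nu=[-0.4017]  x^+=[-3.0773, -2.8483]  P^+=[0.3316 -0.1344; -0.1344 1.4005]
step 2: x^-=[-3.3268, -3.1331]  P^-=[0.3709 0.0474; 0.0474 1.9746]  S=[1.0673]  K=[0.3573; 0.4514]  nu=[4.9561]  x^+=[-1.5562, -0.8957]  P^+=[0.2347 -0.1247; -0.1247 1.7571]

innov = [4.9561]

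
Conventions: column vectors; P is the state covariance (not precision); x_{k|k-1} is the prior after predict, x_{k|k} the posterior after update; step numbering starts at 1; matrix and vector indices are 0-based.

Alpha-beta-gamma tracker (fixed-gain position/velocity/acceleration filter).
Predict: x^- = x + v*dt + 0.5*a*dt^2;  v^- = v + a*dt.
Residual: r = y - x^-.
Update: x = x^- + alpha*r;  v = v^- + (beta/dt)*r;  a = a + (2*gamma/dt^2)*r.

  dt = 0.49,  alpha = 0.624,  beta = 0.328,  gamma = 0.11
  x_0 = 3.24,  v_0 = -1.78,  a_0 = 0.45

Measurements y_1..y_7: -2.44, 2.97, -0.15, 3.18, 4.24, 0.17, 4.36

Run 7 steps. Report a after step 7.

a_post = -0.6396

step 1: x_pred=2.4218  r=-4.8618  x^+=-0.6120  v^+=-4.8139  a^+=-4.0048
step 2: x_pred=-3.4516  r=6.4216  x^+=0.5555  v^+=-2.4778  a^+=1.8792
step 3: x_pred=-0.4330  r=0.2830  x^+=-0.2564  v^+=-1.3675  a^+=2.1385
step 4: x_pred=-0.6698  r=3.8498  x^+=1.7325  v^+=2.2573  a^+=5.6660
step 5: x_pred=3.5188  r=0.7212  x^+=3.9688  v^+=5.5164  a^+=6.3269
step 6: x_pred=7.4314  r=-7.2614  x^+=2.9003  v^+=3.7559  a^+=-0.3267
step 7: x_pred=4.7015  r=-0.3415  x^+=4.4884  v^+=3.3673  a^+=-0.6396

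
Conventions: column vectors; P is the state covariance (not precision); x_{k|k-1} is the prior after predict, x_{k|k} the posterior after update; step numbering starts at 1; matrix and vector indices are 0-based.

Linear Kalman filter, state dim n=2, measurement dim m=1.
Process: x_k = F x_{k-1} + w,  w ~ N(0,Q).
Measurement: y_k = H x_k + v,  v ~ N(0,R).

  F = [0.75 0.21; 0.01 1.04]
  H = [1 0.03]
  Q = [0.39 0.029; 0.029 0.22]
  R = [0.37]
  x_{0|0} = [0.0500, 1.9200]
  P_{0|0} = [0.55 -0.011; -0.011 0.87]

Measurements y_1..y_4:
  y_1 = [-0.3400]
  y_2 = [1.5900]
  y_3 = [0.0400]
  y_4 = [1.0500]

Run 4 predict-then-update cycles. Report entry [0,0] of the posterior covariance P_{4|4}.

P_post[0,0] = 0.2257

step 1: x^-=[0.4407, 1.9973]  P^-=[0.7343 0.2145; 0.2145 1.1608]  S=[1.1182]  K=[0.6624; 0.2230]  nu=[-0.8406]  x^+=[-0.1161, 1.8098]  P^+=[0.2436 0.0494; 0.0494 1.1052]
step 2: x^-=[0.2930, 1.8811]  P^-=[0.5913 0.3108; 0.3108 1.4164]  S=[0.9812]  K=[0.6121; 0.3601]  nu=[1.2406]  x^+=[1.0524, 2.3278]  P^+=[0.2237 0.0945; 0.0945 1.2892]
step 3: x^-=[1.2781, 2.4314]  P^-=[0.6024 0.3862; 0.3862 1.6164]  S=[0.9971]  K=[0.6158; 0.4360]  nu=[-1.3110]  x^+=[0.4707, 1.8598]  P^+=[0.2243 0.1185; 0.1185 1.4269]
step 4: x^-=[0.7436, 1.9389]  P^-=[0.6164 0.4350; 0.4350 1.7659]  S=[1.0141]  K=[0.6207; 0.4812]  nu=[0.2482]  x^+=[0.8977, 2.0584]  P^+=[0.2257 0.1321; 0.1321 1.5310]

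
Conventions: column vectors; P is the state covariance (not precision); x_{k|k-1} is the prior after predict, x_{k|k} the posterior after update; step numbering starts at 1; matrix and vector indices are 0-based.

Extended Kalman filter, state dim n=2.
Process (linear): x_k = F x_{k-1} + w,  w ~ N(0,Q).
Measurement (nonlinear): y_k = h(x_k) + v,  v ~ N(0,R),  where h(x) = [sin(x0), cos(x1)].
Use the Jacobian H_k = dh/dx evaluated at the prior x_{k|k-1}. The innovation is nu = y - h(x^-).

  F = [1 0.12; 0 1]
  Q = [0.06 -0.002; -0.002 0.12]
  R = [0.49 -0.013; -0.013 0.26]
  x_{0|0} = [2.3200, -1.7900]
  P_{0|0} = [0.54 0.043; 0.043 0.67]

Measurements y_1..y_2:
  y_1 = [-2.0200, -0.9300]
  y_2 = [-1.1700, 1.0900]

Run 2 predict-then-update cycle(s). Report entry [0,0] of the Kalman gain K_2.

K[0,0] = -0.5181

step 1: x^-=[2.1052, -1.7900]  P^-=[0.6200 0.1214; 0.1214 0.7900]  H_jac=[-0.5093 0.0000; 0.0000 0.9761]  S=[0.6508 -0.0734; -0.0734 1.0126]  K=[-0.4759 0.0825; -0.0093 0.7608]  nu=[-2.8806, -0.7125]  x^+=[3.4172, -2.3054]  P^+=[0.4599 0.0283; 0.0283 0.2028]
step 2: x^-=[3.1405, -2.3054]  P^-=[0.5296 0.0507; 0.0507 0.3228]  H_jac=[-1.0000 0.0000; 0.0000 0.7421]  S=[1.0196 -0.0506; -0.0506 0.4377]  K=[-0.5181 0.0260; -0.0227 0.5446]  nu=[-1.1711, 1.7603]  x^+=[3.7931, -1.3203]  P^+=[0.2542 0.0182; 0.0182 0.1912]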